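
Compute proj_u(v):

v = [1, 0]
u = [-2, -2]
proj_u(v) = [1/2, 1/2]

v·u = (1)(-2) + (0)(-2) = -2
u·u = (-2)² + (-2)² = 8
proj_u(v) = (v·u / u·u) × u = (-2/8) × u = (-1/4) × u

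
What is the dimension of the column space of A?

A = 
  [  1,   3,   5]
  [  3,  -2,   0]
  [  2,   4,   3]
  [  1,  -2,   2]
Row reduce:
R2 → R2 - (3)·R1
R3 → R3 - (2)·R1
R4 → R4 - (1)·R1
R3 → R3 - (2/11)·R2
R4 → R4 - (5/11)·R2
R4 → R4 + (42/47)·R3
REF = 
  [     1,      3,      5]
  [     0,    -11,    -15]
  [     0,      0, -47/11]
  [     0,      0,      0]
Pivot columns: 1, 2, 3 → 3 pivots.
dim(Col(A)) = number of pivot columns = 3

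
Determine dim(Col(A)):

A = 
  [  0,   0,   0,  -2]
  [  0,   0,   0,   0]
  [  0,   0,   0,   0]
dim(Col(A)) = 1

Row reduce:
(no row operations needed)
REF = 
  [  0,   0,   0,  -2]
  [  0,   0,   0,   0]
  [  0,   0,   0,   0]
Pivot columns: 4 → 1 pivot.
dim(Col(A)) = number of pivot columns = 1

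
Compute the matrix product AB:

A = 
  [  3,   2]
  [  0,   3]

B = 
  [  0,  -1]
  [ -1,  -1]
A is 2×2 and B is 2×2, so AB is 2×2. Each entry is (row of A)·(column of B):
AB[1,1] = (3)(0) + (2)(-1) = -2
AB[1,2] = (3)(-1) + (2)(-1) = -5
AB[2,1] = (0)(0) + (3)(-1) = -3
AB[2,2] = (0)(-1) + (3)(-1) = -3

AB = 
  [ -2,  -5]
  [ -3,  -3]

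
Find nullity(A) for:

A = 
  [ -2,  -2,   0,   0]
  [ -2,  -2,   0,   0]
nullity(A) = 3

Row reduce:
R2 → R2 - (1)·R1
REF = 
  [ -2,  -2,   0,   0]
  [  0,   0,   0,   0]
Pivot columns: 1 → 1 pivot.
rank(A) = 1, so nullity(A) = 4 - 1 = 3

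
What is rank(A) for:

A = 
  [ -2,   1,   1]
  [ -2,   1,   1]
Row reduce:
R2 → R2 - (1)·R1
REF = 
  [ -2,   1,   1]
  [  0,   0,   0]
Pivot columns: 1 → 1 pivot.

rank(A) = 1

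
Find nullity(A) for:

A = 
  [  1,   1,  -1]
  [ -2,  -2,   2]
nullity(A) = 2

Row reduce:
R2 → R2 + (2)·R1
REF = 
  [  1,   1,  -1]
  [  0,   0,   0]
Pivot columns: 1 → 1 pivot.
rank(A) = 1, so nullity(A) = 3 - 1 = 2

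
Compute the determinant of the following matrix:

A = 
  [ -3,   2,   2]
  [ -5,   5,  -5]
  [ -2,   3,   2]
-45

Cofactor expansion along row 1:
det(A) = (-3)·((5)(2) - (-5)(3)) - (2)·((-5)(2) - (-5)(-2)) + (2)·((-5)(3) - (5)(-2))
  = (-3)(25) - (2)(-20) + (2)(-5)
  = -45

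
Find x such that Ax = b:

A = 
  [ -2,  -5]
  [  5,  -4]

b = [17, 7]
x = [-1, -3]

Row reduce the augmented matrix [A|b]:
R2 → R2 + (5/2)·R1
REF = 
  [   -2,    -5,    17]
  [    0, -33/2,  99/2]

Back-substitution:
x₂ = (99/2) / (-33/2) = -3
x₁ = (17 - (-5)(-3)) / (-2) = -1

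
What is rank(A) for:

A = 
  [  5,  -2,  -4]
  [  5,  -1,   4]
rank(A) = 2

Row reduce:
R2 → R2 - (1)·R1
REF = 
  [  5,  -2,  -4]
  [  0,   1,   8]
Pivot columns: 1, 2 → 2 pivots.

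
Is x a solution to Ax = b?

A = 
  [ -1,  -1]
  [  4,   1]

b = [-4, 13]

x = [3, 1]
Yes

Ax = [-4, 13] = b ✓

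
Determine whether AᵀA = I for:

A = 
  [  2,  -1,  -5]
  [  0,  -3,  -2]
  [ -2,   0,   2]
No

AᵀA = 
  [  8,  -2, -14]
  [ -2,  10,  11]
  [-14,  11,  33]
≠ I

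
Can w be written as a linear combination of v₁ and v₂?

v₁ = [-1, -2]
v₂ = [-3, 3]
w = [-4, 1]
Yes

Form the augmented matrix and row-reduce:
[v₁|v₂|w] = 
  [ -1,  -3,  -4]
  [ -2,   3,   1]
R2 → R2 - (2)·R1
REF = 
  [ -1,  -3,  -4]
  [  0,   9,   9]

No row of the form [0 0 | nonzero], so the system is consistent. Back-substitution gives c₁ = 1, c₂ = 1: w = (1)·v₁ + (1)·v₂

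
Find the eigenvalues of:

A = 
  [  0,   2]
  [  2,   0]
λ = 2, -2

tr(A) = 0, det(A) = -4
Characteristic polynomial: λ² - tr(A)λ + det(A) = λ² - 4
λ² - 4 = (λ + 2)(λ - 2)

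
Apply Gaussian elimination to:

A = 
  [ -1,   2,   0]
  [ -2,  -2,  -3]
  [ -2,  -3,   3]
Row operations:
R2 → R2 - (2)·R1
R3 → R3 - (2)·R1
R3 → R3 - (7/6)·R2

Resulting echelon form:
REF = 
  [  -1,    2,    0]
  [   0,   -6,   -3]
  [   0,    0, 13/2]

Rank = 3 (number of non-zero pivot rows).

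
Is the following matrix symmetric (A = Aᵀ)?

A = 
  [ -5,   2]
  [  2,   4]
Yes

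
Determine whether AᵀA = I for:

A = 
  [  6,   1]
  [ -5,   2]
No

AᵀA = 
  [ 61,  -4]
  [ -4,   5]
≠ I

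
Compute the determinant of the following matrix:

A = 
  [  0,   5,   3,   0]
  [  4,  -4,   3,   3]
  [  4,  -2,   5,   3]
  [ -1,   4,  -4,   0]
Cofactor expansion along row 1: det(A) = a₁₁M₁₁ - a₁₂M₁₂ + a₁₃M₁₃ - a₁₄M₁₄

M₁₁ = det[[-4, 3, 3]; [-2, 5, 3]; [4, -4, 0]]
  = (-4)·((5)(0) - (3)(-4)) - (3)·((-2)(0) - (3)(4)) + (3)·((-2)(-4) - (5)(4))
  = (-4)(12) - (3)(-12) + (3)(-12)
  = -48
M₁₂ = det[[4, 3, 3]; [4, 5, 3]; [-1, -4, 0]]
  = (4)·((5)(0) - (3)(-4)) - (3)·((4)(0) - (3)(-1)) + (3)·((4)(-4) - (5)(-1))
  = (4)(12) - (3)(3) + (3)(-11)
  = 6
M₁₃ = det[[4, -4, 3]; [4, -2, 3]; [-1, 4, 0]]
  = (4)·((-2)(0) - (3)(4)) - (-4)·((4)(0) - (3)(-1)) + (3)·((4)(4) - (-2)(-1))
  = (4)(-12) - (-4)(3) + (3)(14)
  = 6
M₁₄ = det[[4, -4, 3]; [4, -2, 5]; [-1, 4, -4]]
  = (4)·((-2)(-4) - (5)(4)) - (-4)·((4)(-4) - (5)(-1)) + (3)·((4)(4) - (-2)(-1))
  = (4)(-12) - (-4)(-11) + (3)(14)
  = -50

det(A) = (0)(-48) - (5)(6) + (3)(6) - (0)(-50) = -12

det(A) = -12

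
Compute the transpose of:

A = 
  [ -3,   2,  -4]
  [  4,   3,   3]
Aᵀ = 
  [ -3,   4]
  [  2,   3]
  [ -4,   3]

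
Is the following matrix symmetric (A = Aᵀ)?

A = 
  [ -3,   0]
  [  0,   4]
Yes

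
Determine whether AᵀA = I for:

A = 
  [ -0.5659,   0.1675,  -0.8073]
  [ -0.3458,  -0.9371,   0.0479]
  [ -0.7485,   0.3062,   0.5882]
Yes

AᵀA = 
  [  1.0001,   0.0001,   0]
  [  0.0001,   1,   0]
  [  0,   0,   1]
≈ I (equal to I up to the 4-dp rounding of the entries)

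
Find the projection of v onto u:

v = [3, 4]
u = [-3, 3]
proj_u(v) = [-1/2, 1/2]

v·u = (3)(-3) + (4)(3) = 3
u·u = (-3)² + (3)² = 18
proj_u(v) = (v·u / u·u) × u = (3/18) × u = (1/6) × u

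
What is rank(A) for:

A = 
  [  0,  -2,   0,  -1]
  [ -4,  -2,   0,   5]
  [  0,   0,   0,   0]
Row reduce:
Swap R1 ↔ R2
REF = 
  [ -4,  -2,   0,   5]
  [  0,  -2,   0,  -1]
  [  0,   0,   0,   0]
Pivot columns: 1, 2 → 2 pivots.

rank(A) = 2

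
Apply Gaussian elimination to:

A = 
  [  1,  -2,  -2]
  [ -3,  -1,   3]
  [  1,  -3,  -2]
Row operations:
R2 → R2 + (3)·R1
R3 → R3 - (1)·R1
R3 → R3 - (1/7)·R2

Resulting echelon form:
REF = 
  [  1,  -2,  -2]
  [  0,  -7,  -3]
  [  0,   0, 3/7]

Rank = 3 (number of non-zero pivot rows).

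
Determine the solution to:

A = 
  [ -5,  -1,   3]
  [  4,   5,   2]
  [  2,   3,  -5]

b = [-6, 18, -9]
x = [3, 0, 3]

Row reduce the augmented matrix [A|b]:
R2 → R2 + (4/5)·R1
R3 → R3 + (2/5)·R1
R3 → R3 - (13/21)·R2
REF = 
  [     -5,      -1,       3,      -6]
  [      0,    21/5,    22/5,    66/5]
  [      0,       0, -137/21,  -137/7]

Back-substitution:
x₃ = (-137/7) / (-137/21) = 3
x₂ = (66/5 - (22/5)(3)) / (21/5) = 0
x₁ = (-6 - (-1)(0) - (3)(3)) / (-5) = 3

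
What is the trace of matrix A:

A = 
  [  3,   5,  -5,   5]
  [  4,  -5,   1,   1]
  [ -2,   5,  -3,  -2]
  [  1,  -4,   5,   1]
-4

tr(A) = 3 + -5 + -3 + 1 = -4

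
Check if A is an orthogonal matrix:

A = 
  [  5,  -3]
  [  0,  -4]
No

AᵀA = 
  [ 25, -15]
  [-15,  25]
≠ I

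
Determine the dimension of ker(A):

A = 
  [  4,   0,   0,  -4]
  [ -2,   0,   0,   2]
nullity(A) = 3

Row reduce:
R2 → R2 + (1/2)·R1
REF = 
  [  4,   0,   0,  -4]
  [  0,   0,   0,   0]
Pivot columns: 1 → 1 pivot.
rank(A) = 1, so nullity(A) = 4 - 1 = 3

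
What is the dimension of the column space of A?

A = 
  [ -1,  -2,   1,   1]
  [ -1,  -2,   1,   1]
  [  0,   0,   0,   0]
Row reduce:
R2 → R2 - (1)·R1
REF = 
  [ -1,  -2,   1,   1]
  [  0,   0,   0,   0]
  [  0,   0,   0,   0]
Pivot columns: 1 → 1 pivot.
dim(Col(A)) = number of pivot columns = 1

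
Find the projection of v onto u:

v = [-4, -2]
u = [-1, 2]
proj_u(v) = [0, 0]

v·u = (-4)(-1) + (-2)(2) = 0
u·u = (-1)² + (2)² = 5
proj_u(v) = (v·u / u·u) × u = (0/5) × u = (0) × u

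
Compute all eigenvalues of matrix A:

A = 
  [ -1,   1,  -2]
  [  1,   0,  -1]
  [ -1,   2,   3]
λ = -2, 2, 2

Characteristic polynomial: det(λI - A) = λ³ - 2λ² - 4λ + 8
Testing integer divisors of the constant term: p(-2) = 0, so (λ + 2) is a factor:
p(λ) = (λ + 2)(λ² - 4λ + 4)
λ² - 4λ + 4 = (λ - 2)²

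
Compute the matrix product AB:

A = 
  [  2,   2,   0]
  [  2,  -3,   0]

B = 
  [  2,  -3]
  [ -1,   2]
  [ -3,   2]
AB = 
  [  2,  -2]
  [  7, -12]

A is 2×3 and B is 3×2, so AB is 2×2. Each entry is (row of A)·(column of B):
AB[1,1] = (2)(2) + (2)(-1) + (0)(-3) = 2
AB[1,2] = (2)(-3) + (2)(2) + (0)(2) = -2
AB[2,1] = (2)(2) + (-3)(-1) + (0)(-3) = 7
AB[2,2] = (2)(-3) + (-3)(2) + (0)(2) = -12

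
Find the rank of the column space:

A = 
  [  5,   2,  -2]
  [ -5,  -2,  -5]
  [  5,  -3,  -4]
dim(Col(A)) = 3

Row reduce:
R2 → R2 + (1)·R1
R3 → R3 - (1)·R1
Swap R2 ↔ R3
REF = 
  [  5,   2,  -2]
  [  0,  -5,  -2]
  [  0,   0,  -7]
Pivot columns: 1, 2, 3 → 3 pivots.
dim(Col(A)) = number of pivot columns = 3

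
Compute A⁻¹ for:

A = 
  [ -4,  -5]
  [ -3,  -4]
det(A) = (-4)(-4) - (-5)(-3) = 1
For a 2×2 matrix, A⁻¹ = (1/det(A)) · [[d, -b], [-c, a]]
    = (1) · [[-4, 5], [3, -4]]

A⁻¹ = 
  [ -4,   5]
  [  3,  -4]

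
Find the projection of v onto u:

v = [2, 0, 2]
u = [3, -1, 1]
proj_u(v) = [24/11, -8/11, 8/11]

v·u = (2)(3) + (0)(-1) + (2)(1) = 8
u·u = (3)² + (-1)² + (1)² = 11
proj_u(v) = (v·u / u·u) × u = (8/11) × u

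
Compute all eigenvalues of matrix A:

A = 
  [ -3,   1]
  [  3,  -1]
λ = 0, -4

tr(A) = -4, det(A) = 0
Characteristic polynomial: λ² - tr(A)λ + det(A) = λ² + 4λ
λ² + 4λ = λ(λ + 4)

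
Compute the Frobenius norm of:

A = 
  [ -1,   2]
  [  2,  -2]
||A||_F = 3.606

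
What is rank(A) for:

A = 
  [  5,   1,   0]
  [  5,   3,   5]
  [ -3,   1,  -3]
rank(A) = 3

Row reduce:
R2 → R2 - (1)·R1
R3 → R3 + (3/5)·R1
R3 → R3 - (4/5)·R2
REF = 
  [  5,   1,   0]
  [  0,   2,   5]
  [  0,   0,  -7]
Pivot columns: 1, 2, 3 → 3 pivots.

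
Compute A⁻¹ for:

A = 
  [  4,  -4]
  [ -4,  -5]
det(A) = (4)(-5) - (-4)(-4) = -36
For a 2×2 matrix, A⁻¹ = (1/det(A)) · [[d, -b], [-c, a]]
    = (-1/36) · [[-5, 4], [4, 4]]

A⁻¹ = 
  [5/36, -1/9]
  [-1/9, -1/9]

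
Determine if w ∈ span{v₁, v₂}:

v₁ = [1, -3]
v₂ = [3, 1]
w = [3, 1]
Yes

Form the augmented matrix and row-reduce:
[v₁|v₂|w] = 
  [  1,   3,   3]
  [ -3,   1,   1]
R2 → R2 + (3)·R1
REF = 
  [  1,   3,   3]
  [  0,  10,  10]

No row of the form [0 0 | nonzero], so the system is consistent. Back-substitution gives c₁ = 0, c₂ = 1: w = (0)·v₁ + (1)·v₂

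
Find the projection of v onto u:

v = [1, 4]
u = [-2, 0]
v·u = (1)(-2) + (4)(0) = -2
u·u = (-2)² + (0)² = 4
proj_u(v) = (v·u / u·u) × u = (-2/4) × u = (-1/2) × u

proj_u(v) = [1, 0]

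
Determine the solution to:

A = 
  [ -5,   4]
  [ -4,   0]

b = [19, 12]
Row reduce the augmented matrix [A|b]:
R2 → R2 - (4/5)·R1
REF = 
  [   -5,     4,    19]
  [    0, -16/5, -16/5]

Back-substitution:
x₂ = (-16/5) / (-16/5) = 1
x₁ = (19 - (4)(1)) / (-5) = -3

x = [-3, 1]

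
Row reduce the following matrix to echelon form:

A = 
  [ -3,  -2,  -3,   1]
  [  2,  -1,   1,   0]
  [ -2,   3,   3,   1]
Row operations:
R2 → R2 + (2/3)·R1
R3 → R3 - (2/3)·R1
R3 → R3 + (13/7)·R2

Resulting echelon form:
REF = 
  [  -3,   -2,   -3,    1]
  [   0, -7/3,   -1,  2/3]
  [   0,    0, 22/7, 11/7]

Rank = 3 (number of non-zero pivot rows).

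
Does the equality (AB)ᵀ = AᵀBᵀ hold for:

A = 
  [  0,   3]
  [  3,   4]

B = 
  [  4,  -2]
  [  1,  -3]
No

(AB)ᵀ = 
  [  3,  16]
  [ -9, -18]

AᵀBᵀ = 
  [ -6,  -9]
  [  4,  -9]

The two matrices differ, so (AB)ᵀ ≠ AᵀBᵀ in general. The correct identity is (AB)ᵀ = BᵀAᵀ.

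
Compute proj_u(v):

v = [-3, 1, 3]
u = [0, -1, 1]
v·u = (-3)(0) + (1)(-1) + (3)(1) = 2
u·u = (0)² + (-1)² + (1)² = 2
proj_u(v) = (v·u / u·u) × u = (2/2) × u = (1) × u

proj_u(v) = [0, -1, 1]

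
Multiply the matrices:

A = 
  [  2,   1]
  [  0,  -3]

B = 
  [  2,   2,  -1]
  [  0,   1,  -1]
AB = 
  [  4,   5,  -3]
  [  0,  -3,   3]

A is 2×2 and B is 2×3, so AB is 2×3. Each entry is (row of A)·(column of B):
AB[1,1] = (2)(2) + (1)(0) = 4
AB[1,2] = (2)(2) + (1)(1) = 5
AB[1,3] = (2)(-1) + (1)(-1) = -3
AB[2,1] = (0)(2) + (-3)(0) = 0
AB[2,2] = (0)(2) + (-3)(1) = -3
AB[2,3] = (0)(-1) + (-3)(-1) = 3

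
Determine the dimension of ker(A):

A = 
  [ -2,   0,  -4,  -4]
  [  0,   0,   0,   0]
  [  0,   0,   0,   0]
nullity(A) = 3

Row reduce:
(no row operations needed)
REF = 
  [ -2,   0,  -4,  -4]
  [  0,   0,   0,   0]
  [  0,   0,   0,   0]
Pivot columns: 1 → 1 pivot.
rank(A) = 1, so nullity(A) = 4 - 1 = 3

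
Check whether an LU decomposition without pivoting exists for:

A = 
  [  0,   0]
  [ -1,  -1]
No.
A[1,1] = 0 but A[2,1] = -1 ≠ 0. Any LU with L unit lower triangular has (LU)[1,1] = U[1,1] and (LU)[2,1] = L[2,1]·U[1,1]; matching A forces U[1,1] = 0, which then forces (LU)[2,1] = 0 ≠ -1. A row swap (pivoting) is required.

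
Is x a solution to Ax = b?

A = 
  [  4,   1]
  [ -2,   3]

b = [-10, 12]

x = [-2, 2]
No

Ax = [-6, 10] ≠ b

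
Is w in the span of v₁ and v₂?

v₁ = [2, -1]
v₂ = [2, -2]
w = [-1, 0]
Yes

Form the augmented matrix and row-reduce:
[v₁|v₂|w] = 
  [  2,   2,  -1]
  [ -1,  -2,   0]
R2 → R2 + (1/2)·R1
REF = 
  [   2,    2,   -1]
  [   0,   -1, -1/2]

No row of the form [0 0 | nonzero], so the system is consistent. Back-substitution gives c₁ = -1, c₂ = 1/2: w = (-1)·v₁ + (1/2)·v₂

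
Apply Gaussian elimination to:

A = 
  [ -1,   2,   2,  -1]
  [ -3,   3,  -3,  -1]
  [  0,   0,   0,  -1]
Row operations:
R2 → R2 - (3)·R1

Resulting echelon form:
REF = 
  [ -1,   2,   2,  -1]
  [  0,  -3,  -9,   2]
  [  0,   0,   0,  -1]

Rank = 3 (number of non-zero pivot rows).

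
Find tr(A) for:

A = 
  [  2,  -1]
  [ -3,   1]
3

tr(A) = 2 + 1 = 3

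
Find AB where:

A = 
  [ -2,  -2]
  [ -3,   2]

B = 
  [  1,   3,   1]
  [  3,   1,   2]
A is 2×2 and B is 2×3, so AB is 2×3. Each entry is (row of A)·(column of B):
AB[1,1] = (-2)(1) + (-2)(3) = -8
AB[1,2] = (-2)(3) + (-2)(1) = -8
AB[1,3] = (-2)(1) + (-2)(2) = -6
AB[2,1] = (-3)(1) + (2)(3) = 3
AB[2,2] = (-3)(3) + (2)(1) = -7
AB[2,3] = (-3)(1) + (2)(2) = 1

AB = 
  [ -8,  -8,  -6]
  [  3,  -7,   1]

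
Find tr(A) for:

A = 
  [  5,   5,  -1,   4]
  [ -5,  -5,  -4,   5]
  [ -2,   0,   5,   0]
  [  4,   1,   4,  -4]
1

tr(A) = 5 + -5 + 5 + -4 = 1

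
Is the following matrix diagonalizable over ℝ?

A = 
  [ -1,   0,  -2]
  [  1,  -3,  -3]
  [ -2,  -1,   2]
Yes

Characteristic polynomial: det(λI - A) = λ³ + 2λ² - 12λ - 23
By the rational root theorem any rational root is an integer dividing 23; none of those is a root, so p(λ) has no rational roots and hence (being an irreducible cubic) no repeated roots.
Discriminant of the cubic: Δ = 3877
Δ > 0 ⇒ three distinct real eigenvalues: λ ≈ -3.556, -1.882, 3.437
Three distinct real eigenvalues, so A has 3 independent eigenvectors.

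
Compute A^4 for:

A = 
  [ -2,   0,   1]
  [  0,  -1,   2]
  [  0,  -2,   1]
A² = A·A:
A²[1,1] = (-2)(-2) + (0)(0) + (1)(0) = 4
A²[1,2] = (-2)(0) + (0)(-1) + (1)(-2) = -2
A²[1,3] = (-2)(1) + (0)(2) + (1)(1) = -1
A²[2,1] = (0)(-2) + (-1)(0) + (2)(0) = 0
A²[2,2] = (0)(0) + (-1)(-1) + (2)(-2) = -3
A²[2,3] = (0)(1) + (-1)(2) + (2)(1) = 0
A²[3,1] = (0)(-2) + (-2)(0) + (1)(0) = 0
A²[3,2] = (0)(0) + (-2)(-1) + (1)(-2) = 0
A²[3,3] = (0)(1) + (-2)(2) + (1)(1) = -3
A² = 
  [  4,  -2,  -1]
  [  0,  -3,   0]
  [  0,   0,  -3]

A^3 = A^2·A:
A^3[1,1] = (4)(-2) + (-2)(0) + (-1)(0) = -8
A^3[1,2] = (4)(0) + (-2)(-1) + (-1)(-2) = 4
A^3[1,3] = (4)(1) + (-2)(2) + (-1)(1) = -1
A^3[2,1] = (0)(-2) + (-3)(0) + (0)(0) = 0
A^3[2,2] = (0)(0) + (-3)(-1) + (0)(-2) = 3
A^3[2,3] = (0)(1) + (-3)(2) + (0)(1) = -6
A^3[3,1] = (0)(-2) + (0)(0) + (-3)(0) = 0
A^3[3,2] = (0)(0) + (0)(-1) + (-3)(-2) = 6
A^3[3,3] = (0)(1) + (0)(2) + (-3)(1) = -3
A^3 = 
  [ -8,   4,  -1]
  [  0,   3,  -6]
  [  0,   6,  -3]

A^4 = A^3·A:
A^4[1,1] = (-8)(-2) + (4)(0) + (-1)(0) = 16
A^4[1,2] = (-8)(0) + (4)(-1) + (-1)(-2) = -2
A^4[1,3] = (-8)(1) + (4)(2) + (-1)(1) = -1
A^4[2,1] = (0)(-2) + (3)(0) + (-6)(0) = 0
A^4[2,2] = (0)(0) + (3)(-1) + (-6)(-2) = 9
A^4[2,3] = (0)(1) + (3)(2) + (-6)(1) = 0
A^4[3,1] = (0)(-2) + (6)(0) + (-3)(0) = 0
A^4[3,2] = (0)(0) + (6)(-1) + (-3)(-2) = 0
A^4[3,3] = (0)(1) + (6)(2) + (-3)(1) = 9
A^4 = 
  [ 16,  -2,  -1]
  [  0,   9,   0]
  [  0,   0,   9]

Therefore
A^4 = 
  [ 16,  -2,  -1]
  [  0,   9,   0]
  [  0,   0,   9]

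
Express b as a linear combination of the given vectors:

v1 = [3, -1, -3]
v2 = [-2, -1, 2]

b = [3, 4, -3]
c1 = -1, c2 = -3

b = -1·v1 + -3·v2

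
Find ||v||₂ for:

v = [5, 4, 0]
6.403

||v||₂ = √((5)² + (4)² + (0)²) = √41 = 6.403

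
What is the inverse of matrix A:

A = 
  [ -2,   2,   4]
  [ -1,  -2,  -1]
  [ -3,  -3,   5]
det(A) = (-2)·((-2)(5) - (-1)(-3)) - (2)·((-1)(5) - (-1)(-3)) + (4)·((-1)(-3) - (-2)(-3))
  = (-2)(-13) - (2)(-8) + (4)(-3)
  = 30
det(A) = 30 ≠ 0, so A is invertible.

Cofactors Cᵢⱼ = (-1)ⁱ⁺ʲ·Mᵢⱼ:
C = 
  [-13,   8,  -3]
  [-22,   2, -12]
  [  6,  -6,   6]

adj(A) = Cᵀ:
adj(A) = 
  [-13, -22,   6]
  [  8,   2,  -6]
  [ -3, -12,   6]

A⁻¹ = (1/30) · adj(A):
A⁻¹ = 
  [-13/30, -11/15,    1/5]
  [  4/15,   1/15,   -1/5]
  [ -1/10,   -2/5,    1/5]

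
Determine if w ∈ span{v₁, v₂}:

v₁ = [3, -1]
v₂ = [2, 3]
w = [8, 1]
Yes

Form the augmented matrix and row-reduce:
[v₁|v₂|w] = 
  [  3,   2,   8]
  [ -1,   3,   1]
R2 → R2 + (1/3)·R1
REF = 
  [   3,    2,    8]
  [   0, 11/3, 11/3]

No row of the form [0 0 | nonzero], so the system is consistent. Back-substitution gives c₁ = 2, c₂ = 1: w = (2)·v₁ + (1)·v₂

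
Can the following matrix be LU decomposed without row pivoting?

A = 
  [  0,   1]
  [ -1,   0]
No.
A[1,1] = 0 but A[2,1] = -1 ≠ 0. Any LU with L unit lower triangular has (LU)[1,1] = U[1,1] and (LU)[2,1] = L[2,1]·U[1,1]; matching A forces U[1,1] = 0, which then forces (LU)[2,1] = 0 ≠ -1. A row swap (pivoting) is required.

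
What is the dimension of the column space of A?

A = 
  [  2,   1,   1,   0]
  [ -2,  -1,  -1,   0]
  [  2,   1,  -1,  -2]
dim(Col(A)) = 2

Row reduce:
R2 → R2 + (1)·R1
R3 → R3 - (1)·R1
Swap R2 ↔ R3
REF = 
  [  2,   1,   1,   0]
  [  0,   0,  -2,  -2]
  [  0,   0,   0,   0]
Pivot columns: 1, 3 → 2 pivots.
dim(Col(A)) = number of pivot columns = 2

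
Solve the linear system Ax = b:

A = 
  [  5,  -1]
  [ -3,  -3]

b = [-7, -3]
x = [-1, 2]

Row reduce the augmented matrix [A|b]:
R2 → R2 + (3/5)·R1
REF = 
  [    5,    -1,    -7]
  [    0, -18/5, -36/5]

Back-substitution:
x₂ = (-36/5) / (-18/5) = 2
x₁ = (-7 - (-1)(2)) / 5 = -1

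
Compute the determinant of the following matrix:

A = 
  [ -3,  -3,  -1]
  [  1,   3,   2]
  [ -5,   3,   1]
24

Cofactor expansion along row 1:
det(A) = (-3)·((3)(1) - (2)(3)) - (-3)·((1)(1) - (2)(-5)) + (-1)·((1)(3) - (3)(-5))
  = (-3)(-3) - (-3)(11) + (-1)(18)
  = 24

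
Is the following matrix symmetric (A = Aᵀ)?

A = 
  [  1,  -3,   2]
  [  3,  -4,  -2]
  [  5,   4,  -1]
No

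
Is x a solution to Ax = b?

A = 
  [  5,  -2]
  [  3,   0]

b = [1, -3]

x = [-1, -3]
Yes

Ax = [1, -3] = b ✓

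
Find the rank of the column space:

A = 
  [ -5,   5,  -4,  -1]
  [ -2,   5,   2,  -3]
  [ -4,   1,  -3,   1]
Row reduce:
R2 → R2 - (2/5)·R1
R3 → R3 - (4/5)·R1
R3 → R3 + (1)·R2
REF = 
  [   -5,     5,    -4,    -1]
  [    0,     3,  18/5, -13/5]
  [    0,     0,  19/5,  -4/5]
Pivot columns: 1, 2, 3 → 3 pivots.
dim(Col(A)) = number of pivot columns = 3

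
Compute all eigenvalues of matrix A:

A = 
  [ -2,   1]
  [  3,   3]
tr(A) = 1, det(A) = -9
Characteristic polynomial: λ² - tr(A)λ + det(A) = λ² - λ - 9
λ² - λ - 9 = 0  ⇒  λ = (1 ± √((-1)² - 4·(-9)))/2 = (1 ± √(37))/2
  = (1 + √37)/2,  (1 - √37)/2

λ = (1 + √37)/2, (1 - √37)/2  (≈ 3.541, -2.541)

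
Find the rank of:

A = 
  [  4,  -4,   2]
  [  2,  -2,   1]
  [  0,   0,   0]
Row reduce:
R2 → R2 - (1/2)·R1
REF = 
  [  4,  -4,   2]
  [  0,   0,   0]
  [  0,   0,   0]
Pivot columns: 1 → 1 pivot.

rank(A) = 1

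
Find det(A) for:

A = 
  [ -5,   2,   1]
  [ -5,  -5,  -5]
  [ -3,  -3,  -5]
Cofactor expansion along row 1:
det(A) = (-5)·((-5)(-5) - (-5)(-3)) - (2)·((-5)(-5) - (-5)(-3)) + (1)·((-5)(-3) - (-5)(-3))
  = (-5)(10) - (2)(10) + (1)(0)
  = -70

det(A) = -70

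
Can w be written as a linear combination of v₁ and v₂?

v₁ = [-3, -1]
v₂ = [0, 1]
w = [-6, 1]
Yes

Form the augmented matrix and row-reduce:
[v₁|v₂|w] = 
  [ -3,   0,  -6]
  [ -1,   1,   1]
R2 → R2 - (1/3)·R1
REF = 
  [ -3,   0,  -6]
  [  0,   1,   3]

No row of the form [0 0 | nonzero], so the system is consistent. Back-substitution gives c₁ = 2, c₂ = 3: w = (2)·v₁ + (3)·v₂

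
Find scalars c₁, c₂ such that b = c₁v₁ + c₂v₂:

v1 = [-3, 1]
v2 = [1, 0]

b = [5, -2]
c1 = -2, c2 = -1

b = -2·v1 + -1·v2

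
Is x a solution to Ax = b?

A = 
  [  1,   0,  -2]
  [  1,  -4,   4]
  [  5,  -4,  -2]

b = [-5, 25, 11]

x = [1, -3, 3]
Yes

Ax = [-5, 25, 11] = b ✓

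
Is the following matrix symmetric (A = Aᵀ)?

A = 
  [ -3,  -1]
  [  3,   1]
No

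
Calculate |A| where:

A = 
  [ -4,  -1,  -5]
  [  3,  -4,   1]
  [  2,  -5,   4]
89

Cofactor expansion along row 1:
det(A) = (-4)·((-4)(4) - (1)(-5)) - (-1)·((3)(4) - (1)(2)) + (-5)·((3)(-5) - (-4)(2))
  = (-4)(-11) - (-1)(10) + (-5)(-7)
  = 89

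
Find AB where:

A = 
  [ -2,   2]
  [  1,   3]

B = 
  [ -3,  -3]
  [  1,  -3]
AB = 
  [  8,   0]
  [  0, -12]

A is 2×2 and B is 2×2, so AB is 2×2. Each entry is (row of A)·(column of B):
AB[1,1] = (-2)(-3) + (2)(1) = 8
AB[1,2] = (-2)(-3) + (2)(-3) = 0
AB[2,1] = (1)(-3) + (3)(1) = 0
AB[2,2] = (1)(-3) + (3)(-3) = -12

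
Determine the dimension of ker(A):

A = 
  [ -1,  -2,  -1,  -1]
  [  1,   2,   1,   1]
nullity(A) = 3

Row reduce:
R2 → R2 + (1)·R1
REF = 
  [ -1,  -2,  -1,  -1]
  [  0,   0,   0,   0]
Pivot columns: 1 → 1 pivot.
rank(A) = 1, so nullity(A) = 4 - 1 = 3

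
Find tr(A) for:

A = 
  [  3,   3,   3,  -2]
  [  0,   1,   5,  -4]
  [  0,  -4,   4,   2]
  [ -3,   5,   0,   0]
8

tr(A) = 3 + 1 + 4 + 0 = 8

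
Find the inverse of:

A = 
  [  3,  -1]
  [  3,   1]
det(A) = (3)(1) - (-1)(3) = 6
For a 2×2 matrix, A⁻¹ = (1/det(A)) · [[d, -b], [-c, a]]
    = (1/6) · [[1, 1], [-3, 3]]

A⁻¹ = 
  [ 1/6,  1/6]
  [-1/2,  1/2]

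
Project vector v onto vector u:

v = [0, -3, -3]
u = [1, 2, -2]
proj_u(v) = [0, 0, 0]

v·u = (0)(1) + (-3)(2) + (-3)(-2) = 0
u·u = (1)² + (2)² + (-2)² = 9
proj_u(v) = (v·u / u·u) × u = (0/9) × u = (0) × u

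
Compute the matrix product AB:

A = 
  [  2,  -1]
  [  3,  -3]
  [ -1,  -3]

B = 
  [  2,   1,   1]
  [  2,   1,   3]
A is 3×2 and B is 2×3, so AB is 3×3. Each entry is (row of A)·(column of B):
AB[1,1] = (2)(2) + (-1)(2) = 2
AB[1,2] = (2)(1) + (-1)(1) = 1
AB[1,3] = (2)(1) + (-1)(3) = -1
AB[2,1] = (3)(2) + (-3)(2) = 0
AB[2,2] = (3)(1) + (-3)(1) = 0
AB[2,3] = (3)(1) + (-3)(3) = -6
AB[3,1] = (-1)(2) + (-3)(2) = -8
AB[3,2] = (-1)(1) + (-3)(1) = -4
AB[3,3] = (-1)(1) + (-3)(3) = -10

AB = 
  [  2,   1,  -1]
  [  0,   0,  -6]
  [ -8,  -4, -10]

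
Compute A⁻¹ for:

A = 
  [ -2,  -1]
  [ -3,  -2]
det(A) = (-2)(-2) - (-1)(-3) = 1
For a 2×2 matrix, A⁻¹ = (1/det(A)) · [[d, -b], [-c, a]]
    = (1) · [[-2, 1], [3, -2]]

A⁻¹ = 
  [ -2,   1]
  [  3,  -2]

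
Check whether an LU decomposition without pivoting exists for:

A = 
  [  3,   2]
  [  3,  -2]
Yes.
A[1,1] = 3 ≠ 0, so Gaussian elimination proceeds without a row swap: multiplier ℓ₂₁ = (3)/(3) = 1, and U[2,2] = -2 - (1)(2) = -4.
L = 
  [  1,   0]
  [  1,   1]
U = 
  [  3,   2]
  [  0,  -4]
Check row 2 of LU: [(1)(3), (1)(2) + (-4)] = [3, -2] = row 2 of A ✓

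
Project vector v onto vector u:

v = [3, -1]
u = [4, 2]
proj_u(v) = [2, 1]

v·u = (3)(4) + (-1)(2) = 10
u·u = (4)² + (2)² = 20
proj_u(v) = (v·u / u·u) × u = (10/20) × u = (1/2) × u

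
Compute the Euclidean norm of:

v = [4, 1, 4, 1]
5.831

||v||₂ = √((4)² + (1)² + (4)² + (1)²) = √34 = 5.831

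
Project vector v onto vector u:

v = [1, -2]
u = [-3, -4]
proj_u(v) = [-3/5, -4/5]

v·u = (1)(-3) + (-2)(-4) = 5
u·u = (-3)² + (-4)² = 25
proj_u(v) = (v·u / u·u) × u = (5/25) × u = (1/5) × u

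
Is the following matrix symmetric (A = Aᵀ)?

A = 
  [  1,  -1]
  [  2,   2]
No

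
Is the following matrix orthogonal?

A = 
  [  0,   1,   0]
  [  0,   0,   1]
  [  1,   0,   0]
Yes

AᵀA = 
  [  1,   0,   0]
  [  0,   1,   0]
  [  0,   0,   1]
= I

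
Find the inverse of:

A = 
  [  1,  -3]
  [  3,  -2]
det(A) = (1)(-2) - (-3)(3) = 7
For a 2×2 matrix, A⁻¹ = (1/det(A)) · [[d, -b], [-c, a]]
    = (1/7) · [[-2, 3], [-3, 1]]

A⁻¹ = 
  [-2/7,  3/7]
  [-3/7,  1/7]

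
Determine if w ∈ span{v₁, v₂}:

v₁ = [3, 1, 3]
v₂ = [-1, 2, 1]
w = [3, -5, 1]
No

Form the augmented matrix and row-reduce:
[v₁|v₂|w] = 
  [  3,  -1,   3]
  [  1,   2,  -5]
  [  3,   1,   1]
R2 → R2 - (1/3)·R1
R3 → R3 - (1)·R1
R3 → R3 - (6/7)·R2
REF = 
  [   3,   -1,    3]
  [   0,  7/3,   -6]
  [   0,    0, 22/7]

Row 3 reads [0 0 | 22/7], i.e. 0 = 22/7, so the system is inconsistent and w ∉ span{v₁, v₂}.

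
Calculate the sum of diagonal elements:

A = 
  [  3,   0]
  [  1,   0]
3

tr(A) = 3 + 0 = 3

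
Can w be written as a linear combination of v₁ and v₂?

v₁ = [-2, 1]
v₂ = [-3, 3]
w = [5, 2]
Yes

Form the augmented matrix and row-reduce:
[v₁|v₂|w] = 
  [ -2,  -3,   5]
  [  1,   3,   2]
R2 → R2 + (1/2)·R1
REF = 
  [ -2,  -3,   5]
  [  0, 3/2, 9/2]

No row of the form [0 0 | nonzero], so the system is consistent. Back-substitution gives c₁ = -7, c₂ = 3: w = (-7)·v₁ + (3)·v₂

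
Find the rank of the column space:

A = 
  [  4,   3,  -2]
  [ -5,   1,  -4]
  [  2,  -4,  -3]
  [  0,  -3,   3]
dim(Col(A)) = 3

Row reduce:
R2 → R2 + (5/4)·R1
R3 → R3 - (1/2)·R1
R3 → R3 + (22/19)·R2
R4 → R4 + (12/19)·R2
R4 → R4 - (21/181)·R3
REF = 
  [      4,       3,      -2]
  [      0,    19/4,   -13/2]
  [      0,       0, -181/19]
  [      0,       0,       0]
Pivot columns: 1, 2, 3 → 3 pivots.
dim(Col(A)) = number of pivot columns = 3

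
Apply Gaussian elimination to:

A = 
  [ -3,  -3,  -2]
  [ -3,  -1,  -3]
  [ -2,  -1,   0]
Row operations:
R2 → R2 - (1)·R1
R3 → R3 - (2/3)·R1
R3 → R3 - (1/2)·R2

Resulting echelon form:
REF = 
  [  -3,   -3,   -2]
  [   0,    2,   -1]
  [   0,    0, 11/6]

Rank = 3 (number of non-zero pivot rows).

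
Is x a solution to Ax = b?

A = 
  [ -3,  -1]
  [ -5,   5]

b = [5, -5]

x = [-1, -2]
Yes

Ax = [5, -5] = b ✓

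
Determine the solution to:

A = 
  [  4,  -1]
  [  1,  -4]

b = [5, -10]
Row reduce the augmented matrix [A|b]:
R2 → R2 - (1/4)·R1
REF = 
  [    4,    -1,     5]
  [    0, -15/4, -45/4]

Back-substitution:
x₂ = (-45/4) / (-15/4) = 3
x₁ = (5 - (-1)(3)) / 4 = 2

x = [2, 3]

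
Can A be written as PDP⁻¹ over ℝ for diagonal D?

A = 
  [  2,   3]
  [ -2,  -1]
No

tr(A) = 1, det(A) = 4
Characteristic polynomial: λ² - tr(A)λ + det(A) = λ² - λ + 4
λ² - λ + 4 = 0  ⇒  λ = (1 ± √((-1)² - 4·(4)))/2 = (1 ± √(-15))/2
  = (1 + i√15)/2,  (1 - i√15)/2
Eigenvalues: (1 + i√15)/2, (1 - i√15)/2  (≈ 0.5 + 1.936i, 0.5 - 1.936i)
Has complex eigenvalues (not diagonalizable over ℝ).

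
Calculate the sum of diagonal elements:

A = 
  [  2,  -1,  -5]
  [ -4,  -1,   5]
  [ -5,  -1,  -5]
-4

tr(A) = 2 + -1 + -5 = -4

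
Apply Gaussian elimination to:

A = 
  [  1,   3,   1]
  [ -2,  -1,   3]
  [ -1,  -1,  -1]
Row operations:
R2 → R2 + (2)·R1
R3 → R3 + (1)·R1
R3 → R3 - (2/5)·R2

Resulting echelon form:
REF = 
  [  1,   3,   1]
  [  0,   5,   5]
  [  0,   0,  -2]

Rank = 3 (number of non-zero pivot rows).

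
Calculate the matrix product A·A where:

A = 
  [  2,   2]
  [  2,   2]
A² = A·A:
A²[1,1] = (2)(2) + (2)(2) = 8
A²[1,2] = (2)(2) + (2)(2) = 8
A²[2,1] = (2)(2) + (2)(2) = 8
A²[2,2] = (2)(2) + (2)(2) = 8
A² = 
  [  8,   8]
  [  8,   8]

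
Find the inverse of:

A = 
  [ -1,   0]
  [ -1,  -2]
det(A) = (-1)(-2) - (0)(-1) = 2
For a 2×2 matrix, A⁻¹ = (1/det(A)) · [[d, -b], [-c, a]]
    = (1/2) · [[-2, 0], [1, -1]]

A⁻¹ = 
  [  -1,    0]
  [ 1/2, -1/2]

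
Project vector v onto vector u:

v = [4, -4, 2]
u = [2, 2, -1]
proj_u(v) = [-4/9, -4/9, 2/9]

v·u = (4)(2) + (-4)(2) + (2)(-1) = -2
u·u = (2)² + (2)² + (-1)² = 9
proj_u(v) = (v·u / u·u) × u = (-2/9) × u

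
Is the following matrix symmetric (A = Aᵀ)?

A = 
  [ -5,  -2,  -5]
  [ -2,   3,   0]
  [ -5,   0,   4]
Yes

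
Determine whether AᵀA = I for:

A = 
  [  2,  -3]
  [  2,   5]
No

AᵀA = 
  [  8,   4]
  [  4,  34]
≠ I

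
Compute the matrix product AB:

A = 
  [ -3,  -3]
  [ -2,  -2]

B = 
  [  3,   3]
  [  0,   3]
AB = 
  [ -9, -18]
  [ -6, -12]

A is 2×2 and B is 2×2, so AB is 2×2. Each entry is (row of A)·(column of B):
AB[1,1] = (-3)(3) + (-3)(0) = -9
AB[1,2] = (-3)(3) + (-3)(3) = -18
AB[2,1] = (-2)(3) + (-2)(0) = -6
AB[2,2] = (-2)(3) + (-2)(3) = -12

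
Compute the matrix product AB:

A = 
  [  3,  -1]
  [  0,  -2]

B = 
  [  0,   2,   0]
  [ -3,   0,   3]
A is 2×2 and B is 2×3, so AB is 2×3. Each entry is (row of A)·(column of B):
AB[1,1] = (3)(0) + (-1)(-3) = 3
AB[1,2] = (3)(2) + (-1)(0) = 6
AB[1,3] = (3)(0) + (-1)(3) = -3
AB[2,1] = (0)(0) + (-2)(-3) = 6
AB[2,2] = (0)(2) + (-2)(0) = 0
AB[2,3] = (0)(0) + (-2)(3) = -6

AB = 
  [  3,   6,  -3]
  [  6,   0,  -6]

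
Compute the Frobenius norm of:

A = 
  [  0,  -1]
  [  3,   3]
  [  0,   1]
||A||_F = 4.472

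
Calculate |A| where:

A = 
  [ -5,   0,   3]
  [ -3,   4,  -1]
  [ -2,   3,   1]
-38

Cofactor expansion along row 1:
det(A) = (-5)·((4)(1) - (-1)(3)) - (0)·((-3)(1) - (-1)(-2)) + (3)·((-3)(3) - (4)(-2))
  = (-5)(7) - (0)(-5) + (3)(-1)
  = -38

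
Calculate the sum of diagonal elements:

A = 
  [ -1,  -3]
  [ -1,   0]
-1

tr(A) = -1 + 0 = -1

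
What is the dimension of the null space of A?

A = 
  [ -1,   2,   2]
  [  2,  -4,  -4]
nullity(A) = 2

Row reduce:
R2 → R2 + (2)·R1
REF = 
  [ -1,   2,   2]
  [  0,   0,   0]
Pivot columns: 1 → 1 pivot.
rank(A) = 1, so nullity(A) = 3 - 1 = 2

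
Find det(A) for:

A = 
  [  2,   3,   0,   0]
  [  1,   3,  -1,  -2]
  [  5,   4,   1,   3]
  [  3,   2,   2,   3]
3

Cofactor expansion along row 1: det(A) = a₁₁M₁₁ - a₁₂M₁₂ + a₁₃M₁₃ - a₁₄M₁₄

M₁₁ = det[[3, -1, -2]; [4, 1, 3]; [2, 2, 3]]
  = (3)·((1)(3) - (3)(2)) - (-1)·((4)(3) - (3)(2)) + (-2)·((4)(2) - (1)(2))
  = (3)(-3) - (-1)(6) + (-2)(6)
  = -15
M₁₂ = det[[1, -1, -2]; [5, 1, 3]; [3, 2, 3]]
  = (1)·((1)(3) - (3)(2)) - (-1)·((5)(3) - (3)(3)) + (-2)·((5)(2) - (1)(3))
  = (1)(-3) - (-1)(6) + (-2)(7)
  = -11
M₁₃ = det[[1, 3, -2]; [5, 4, 3]; [3, 2, 3]]
  = (1)·((4)(3) - (3)(2)) - (3)·((5)(3) - (3)(3)) + (-2)·((5)(2) - (4)(3))
  = (1)(6) - (3)(6) + (-2)(-2)
  = -8
M₁₄ = det[[1, 3, -1]; [5, 4, 1]; [3, 2, 2]]
  = (1)·((4)(2) - (1)(2)) - (3)·((5)(2) - (1)(3)) + (-1)·((5)(2) - (4)(3))
  = (1)(6) - (3)(7) + (-1)(-2)
  = -13

det(A) = (2)(-15) - (3)(-11) + (0)(-8) - (0)(-13) = 3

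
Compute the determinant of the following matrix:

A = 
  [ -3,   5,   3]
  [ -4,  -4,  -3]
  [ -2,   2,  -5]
-196

Cofactor expansion along row 1:
det(A) = (-3)·((-4)(-5) - (-3)(2)) - (5)·((-4)(-5) - (-3)(-2)) + (3)·((-4)(2) - (-4)(-2))
  = (-3)(26) - (5)(14) + (3)(-16)
  = -196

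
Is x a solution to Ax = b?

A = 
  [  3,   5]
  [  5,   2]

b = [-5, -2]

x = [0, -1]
Yes

Ax = [-5, -2] = b ✓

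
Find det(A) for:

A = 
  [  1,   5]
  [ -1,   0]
For a 2×2 matrix, det = ad - bc = (1)(0) - (5)(-1) = 5

det(A) = 5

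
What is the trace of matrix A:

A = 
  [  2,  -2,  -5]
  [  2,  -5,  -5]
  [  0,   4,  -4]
-7

tr(A) = 2 + -5 + -4 = -7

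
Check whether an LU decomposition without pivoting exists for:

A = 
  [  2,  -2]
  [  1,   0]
Yes.
A[1,1] = 2 ≠ 0, so Gaussian elimination proceeds without a row swap: multiplier ℓ₂₁ = (1)/(2) = 1/2, and U[2,2] = 0 - (1/2)(-2) = 1.
L = 
  [  1,   0]
  [1/2,   1]
U = 
  [  2,  -2]
  [  0,   1]
Check row 2 of LU: [(1/2)(2), (1/2)(-2) + 1] = [1, 0] = row 2 of A ✓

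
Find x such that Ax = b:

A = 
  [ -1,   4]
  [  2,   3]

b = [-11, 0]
Row reduce the augmented matrix [A|b]:
R2 → R2 + (2)·R1
REF = 
  [ -1,   4, -11]
  [  0,  11, -22]

Back-substitution:
x₂ = (-22) / 11 = -2
x₁ = (-11 - (4)(-2)) / (-1) = 3

x = [3, -2]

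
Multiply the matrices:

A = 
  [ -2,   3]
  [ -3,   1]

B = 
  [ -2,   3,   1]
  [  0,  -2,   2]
A is 2×2 and B is 2×3, so AB is 2×3. Each entry is (row of A)·(column of B):
AB[1,1] = (-2)(-2) + (3)(0) = 4
AB[1,2] = (-2)(3) + (3)(-2) = -12
AB[1,3] = (-2)(1) + (3)(2) = 4
AB[2,1] = (-3)(-2) + (1)(0) = 6
AB[2,2] = (-3)(3) + (1)(-2) = -11
AB[2,3] = (-3)(1) + (1)(2) = -1

AB = 
  [  4, -12,   4]
  [  6, -11,  -1]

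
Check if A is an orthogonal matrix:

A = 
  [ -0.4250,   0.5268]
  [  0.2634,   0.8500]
No

AᵀA = 
  [  0.2500,   0]
  [  0,   1]
≠ I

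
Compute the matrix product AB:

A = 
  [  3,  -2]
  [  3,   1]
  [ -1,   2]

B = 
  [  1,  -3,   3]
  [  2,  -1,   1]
A is 3×2 and B is 2×3, so AB is 3×3. Each entry is (row of A)·(column of B):
AB[1,1] = (3)(1) + (-2)(2) = -1
AB[1,2] = (3)(-3) + (-2)(-1) = -7
AB[1,3] = (3)(3) + (-2)(1) = 7
AB[2,1] = (3)(1) + (1)(2) = 5
AB[2,2] = (3)(-3) + (1)(-1) = -10
AB[2,3] = (3)(3) + (1)(1) = 10
AB[3,1] = (-1)(1) + (2)(2) = 3
AB[3,2] = (-1)(-3) + (2)(-1) = 1
AB[3,3] = (-1)(3) + (2)(1) = -1

AB = 
  [ -1,  -7,   7]
  [  5, -10,  10]
  [  3,   1,  -1]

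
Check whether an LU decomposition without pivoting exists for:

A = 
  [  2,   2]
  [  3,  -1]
Yes.
A[1,1] = 2 ≠ 0, so Gaussian elimination proceeds without a row swap: multiplier ℓ₂₁ = (3)/(2) = 3/2, and U[2,2] = -1 - (3/2)(2) = -4.
L = 
  [  1,   0]
  [3/2,   1]
U = 
  [  2,   2]
  [  0,  -4]
Check row 2 of LU: [(3/2)(2), (3/2)(2) + (-4)] = [3, -1] = row 2 of A ✓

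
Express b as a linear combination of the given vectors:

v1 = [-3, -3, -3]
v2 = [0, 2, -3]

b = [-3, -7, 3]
c1 = 1, c2 = -2

b = 1·v1 + -2·v2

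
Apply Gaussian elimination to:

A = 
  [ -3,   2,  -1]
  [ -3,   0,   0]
Row operations:
R2 → R2 - (1)·R1

Resulting echelon form:
REF = 
  [ -3,   2,  -1]
  [  0,  -2,   1]

Rank = 2 (number of non-zero pivot rows).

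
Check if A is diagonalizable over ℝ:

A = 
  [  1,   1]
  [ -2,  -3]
Yes

tr(A) = -2, det(A) = -1
Characteristic polynomial: λ² - tr(A)λ + det(A) = λ² + 2λ - 1
λ² + 2λ - 1 = 0  ⇒  λ = (-2 ± √((2)² - 4·(-1)))/2 = (-2 ± √(8))/2
  = -1 + √2,  -1 - √2
Eigenvalues: -1 + √2, -1 - √2  (≈ 0.4142, -2.414)
The two irrational eigenvalues are distinct (simple), so each has alg. mult. = geom. mult. = 1.
Sum of geometric multiplicities equals n, so A has n independent eigenvectors.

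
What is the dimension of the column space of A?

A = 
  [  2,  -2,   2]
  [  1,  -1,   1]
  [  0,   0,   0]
dim(Col(A)) = 1

Row reduce:
R2 → R2 - (1/2)·R1
REF = 
  [  2,  -2,   2]
  [  0,   0,   0]
  [  0,   0,   0]
Pivot columns: 1 → 1 pivot.
dim(Col(A)) = number of pivot columns = 1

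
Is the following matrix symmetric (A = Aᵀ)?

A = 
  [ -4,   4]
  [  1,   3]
No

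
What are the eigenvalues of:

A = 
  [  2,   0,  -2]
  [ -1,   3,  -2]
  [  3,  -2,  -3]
λ = 3, (-1 + √17)/2, (-1 - √17)/2  (≈ 3, 1.562, -2.562)

Characteristic polynomial: det(λI - A) = λ³ - 2λ² - 7λ + 12
Testing integer divisors of the constant term: p(3) = 0, so (λ - 3) is a factor:
p(λ) = (λ - 3)(λ² + λ - 4)
λ² + λ - 4 = 0  ⇒  λ = (-1 ± √((1)² - 4·(-4)))/2 = (-1 ± √(17))/2
  = (-1 + √17)/2,  (-1 - √17)/2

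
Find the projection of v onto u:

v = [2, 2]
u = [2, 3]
proj_u(v) = [20/13, 30/13]

v·u = (2)(2) + (2)(3) = 10
u·u = (2)² + (3)² = 13
proj_u(v) = (v·u / u·u) × u = (10/13) × u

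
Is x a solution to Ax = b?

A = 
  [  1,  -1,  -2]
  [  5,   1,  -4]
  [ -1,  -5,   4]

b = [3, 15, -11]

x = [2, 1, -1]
Yes

Ax = [3, 15, -11] = b ✓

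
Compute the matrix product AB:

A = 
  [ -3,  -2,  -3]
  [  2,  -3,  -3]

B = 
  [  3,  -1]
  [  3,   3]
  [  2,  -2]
AB = 
  [-21,   3]
  [ -9,  -5]

A is 2×3 and B is 3×2, so AB is 2×2. Each entry is (row of A)·(column of B):
AB[1,1] = (-3)(3) + (-2)(3) + (-3)(2) = -21
AB[1,2] = (-3)(-1) + (-2)(3) + (-3)(-2) = 3
AB[2,1] = (2)(3) + (-3)(3) + (-3)(2) = -9
AB[2,2] = (2)(-1) + (-3)(3) + (-3)(-2) = -5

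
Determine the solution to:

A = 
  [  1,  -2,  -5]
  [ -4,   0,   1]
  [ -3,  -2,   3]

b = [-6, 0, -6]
x = [0, 3, 0]

Row reduce the augmented matrix [A|b]:
R2 → R2 + (4)·R1
R3 → R3 + (3)·R1
R3 → R3 - (1)·R2
REF = 
  [  1,  -2,  -5,  -6]
  [  0,  -8, -19, -24]
  [  0,   0,   7,   0]

Back-substitution:
x₃ = 0 / 7 = 0
x₂ = (-24 - (-19)(0)) / (-8) = 3
x₁ = (-6 - (-2)(3) - (-5)(0)) / 1 = 0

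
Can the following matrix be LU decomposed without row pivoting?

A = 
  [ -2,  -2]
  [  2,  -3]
Yes.
A[1,1] = -2 ≠ 0, so Gaussian elimination proceeds without a row swap: multiplier ℓ₂₁ = (2)/(-2) = -1, and U[2,2] = -3 - (-1)(-2) = -5.
L = 
  [  1,   0]
  [ -1,   1]
U = 
  [ -2,  -2]
  [  0,  -5]
Check row 2 of LU: [(-1)(-2), (-1)(-2) + (-5)] = [2, -3] = row 2 of A ✓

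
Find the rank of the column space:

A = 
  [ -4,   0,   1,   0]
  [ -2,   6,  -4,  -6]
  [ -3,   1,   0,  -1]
Row reduce:
R2 → R2 - (1/2)·R1
R3 → R3 - (3/4)·R1
R3 → R3 - (1/6)·R2
REF = 
  [  -4,    0,    1,    0]
  [   0,    6, -9/2,   -6]
  [   0,    0,    0,    0]
Pivot columns: 1, 2 → 2 pivots.
dim(Col(A)) = number of pivot columns = 2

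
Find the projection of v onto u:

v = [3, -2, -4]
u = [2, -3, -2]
v·u = (3)(2) + (-2)(-3) + (-4)(-2) = 20
u·u = (2)² + (-3)² + (-2)² = 17
proj_u(v) = (v·u / u·u) × u = (20/17) × u

proj_u(v) = [40/17, -60/17, -40/17]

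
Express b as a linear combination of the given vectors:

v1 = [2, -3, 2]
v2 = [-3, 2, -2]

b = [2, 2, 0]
c1 = -2, c2 = -2

b = -2·v1 + -2·v2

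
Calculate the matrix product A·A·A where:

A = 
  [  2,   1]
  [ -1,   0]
A^3 = 
  [  4,   3]
  [ -3,  -2]

A² = A·A:
A²[1,1] = (2)(2) + (1)(-1) = 3
A²[1,2] = (2)(1) + (1)(0) = 2
A²[2,1] = (-1)(2) + (0)(-1) = -2
A²[2,2] = (-1)(1) + (0)(0) = -1
A² = 
  [  3,   2]
  [ -2,  -1]

A^3 = A^2·A:
A^3[1,1] = (3)(2) + (2)(-1) = 4
A^3[1,2] = (3)(1) + (2)(0) = 3
A^3[2,1] = (-2)(2) + (-1)(-1) = -3
A^3[2,2] = (-2)(1) + (-1)(0) = -2
A^3 = 
  [  4,   3]
  [ -3,  -2]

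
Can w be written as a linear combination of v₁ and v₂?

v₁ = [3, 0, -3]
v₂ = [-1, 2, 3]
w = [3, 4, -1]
No

Form the augmented matrix and row-reduce:
[v₁|v₂|w] = 
  [  3,  -1,   3]
  [  0,   2,   4]
  [ -3,   3,  -1]
R3 → R3 + (1)·R1
R3 → R3 - (1)·R2
REF = 
  [  3,  -1,   3]
  [  0,   2,   4]
  [  0,   0,  -2]

Row 3 reads [0 0 | -2], i.e. 0 = -2, so the system is inconsistent and w ∉ span{v₁, v₂}.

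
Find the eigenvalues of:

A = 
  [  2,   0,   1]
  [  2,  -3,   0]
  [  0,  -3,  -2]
Characteristic polynomial: det(λI - A) = λ³ + 3λ² - 4λ - 6
Testing integer divisors of the constant term: p(-1) = 0, so (λ + 1) is a factor:
p(λ) = (λ + 1)(λ² + 2λ - 6)
λ² + 2λ - 6 = 0  ⇒  λ = (-2 ± √((2)² - 4·(-6)))/2 = (-2 ± √(28))/2
  = -1 + √7,  -1 - √7

λ = -1, -1 + √7, -1 - √7  (≈ -1, 1.646, -3.646)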